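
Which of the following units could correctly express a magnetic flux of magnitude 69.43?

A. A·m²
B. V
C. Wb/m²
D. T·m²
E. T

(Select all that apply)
D

magnetic flux has SI base units: kg * m^2 / (A * s^2)

Checking each option against kg * m^2 / (A * s^2):
  A. A·m²: ✗ does not match
  B. V: ✗ does not match
  C. Wb/m²: ✗ does not match
  D. T·m²: ✓ matches
  E. T: ✗ does not match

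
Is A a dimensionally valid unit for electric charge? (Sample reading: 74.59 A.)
No

electric charge has SI base units: A * s
A does NOT reduce to A * s; a valid unit for electric charge would be e.g. C.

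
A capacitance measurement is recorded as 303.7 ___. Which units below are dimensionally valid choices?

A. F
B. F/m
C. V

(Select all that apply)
A

capacitance has SI base units: A^2 * s^4 / (kg * m^2)

Checking each option against A^2 * s^4 / (kg * m^2):
  A. F: ✓ matches
  B. F/m: ✗ does not match
  C. V: ✗ does not match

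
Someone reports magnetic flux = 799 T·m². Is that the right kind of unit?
Yes

magnetic flux has SI base units: kg * m^2 / (A * s^2)
T·m² reduces to the same SI base units, so it is a valid unit for magnetic flux.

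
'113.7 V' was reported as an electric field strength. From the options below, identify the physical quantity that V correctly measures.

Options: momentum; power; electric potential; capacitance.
electric potential

electric field strength should have units dimensionally equivalent to kg * m / (A * s^3) (e.g. V/m).
The given unit 'V' reduces to kg * m^2 / (A * s^3). Of the listed options, that is the dimensionality of electric potential.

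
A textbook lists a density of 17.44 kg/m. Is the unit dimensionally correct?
No

density has SI base units: kg / m^3
kg/m does NOT reduce to kg / m^3; a valid unit for density would be e.g. kg/m³.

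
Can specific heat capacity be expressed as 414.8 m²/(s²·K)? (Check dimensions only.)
Yes

specific heat capacity has SI base units: m^2 / (s^2 * K)
m²/(s²·K) reduces to the same SI base units, so it is a valid unit for specific heat capacity.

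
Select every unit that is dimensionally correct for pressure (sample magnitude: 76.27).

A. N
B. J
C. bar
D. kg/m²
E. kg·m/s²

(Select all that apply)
C

pressure has SI base units: kg / (m * s^2)

Checking each option against kg / (m * s^2):
  A. N: ✗ does not match
  B. J: ✗ does not match
  C. bar: ✓ matches
  D. kg/m²: ✗ does not match
  E. kg·m/s²: ✗ does not match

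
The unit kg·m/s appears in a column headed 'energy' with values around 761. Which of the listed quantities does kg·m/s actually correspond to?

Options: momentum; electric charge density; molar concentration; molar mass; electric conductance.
momentum

energy should have units dimensionally equivalent to kg * m^2 / s^2 (e.g. J).
The given unit 'kg·m/s' reduces to kg * m / s. Of the listed options, that is the dimensionality of momentum.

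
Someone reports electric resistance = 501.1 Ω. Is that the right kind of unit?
Yes

electric resistance has SI base units: kg * m^2 / (A^2 * s^3)
Ω reduces to the same SI base units, so it is a valid unit for electric resistance.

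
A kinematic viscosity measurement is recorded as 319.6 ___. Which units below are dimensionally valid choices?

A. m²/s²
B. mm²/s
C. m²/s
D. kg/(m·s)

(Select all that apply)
B, C

kinematic viscosity has SI base units: m^2 / s

Checking each option against m^2 / s:
  A. m²/s²: ✗ does not match
  B. mm²/s: ✓ matches
  C. m²/s: ✓ matches
  D. kg/(m·s): ✗ does not match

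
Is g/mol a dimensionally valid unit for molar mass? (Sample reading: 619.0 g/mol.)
Yes

molar mass has SI base units: kg / mol
g/mol reduces to the same SI base units, so it is a valid unit for molar mass.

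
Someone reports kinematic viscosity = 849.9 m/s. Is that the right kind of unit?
No

kinematic viscosity has SI base units: m^2 / s
m/s does NOT reduce to m^2 / s; a valid unit for kinematic viscosity would be e.g. m²/s.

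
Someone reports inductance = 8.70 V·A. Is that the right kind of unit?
No

inductance has SI base units: kg * m^2 / (A^2 * s^2)
V·A does NOT reduce to kg * m^2 / (A^2 * s^2); a valid unit for inductance would be e.g. H.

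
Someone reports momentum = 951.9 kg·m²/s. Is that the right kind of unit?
No

momentum has SI base units: kg * m / s
kg·m²/s does NOT reduce to kg * m / s; a valid unit for momentum would be e.g. kg·m/s.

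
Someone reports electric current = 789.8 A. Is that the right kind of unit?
Yes

electric current has SI base units: A
A reduces to the same SI base units, so it is a valid unit for electric current.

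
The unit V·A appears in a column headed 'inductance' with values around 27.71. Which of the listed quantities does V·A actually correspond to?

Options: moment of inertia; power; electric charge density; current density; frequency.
power

inductance should have units dimensionally equivalent to kg * m^2 / (A^2 * s^2) (e.g. H).
The given unit 'V·A' reduces to kg * m^2 / s^3. Of the listed options, that is the dimensionality of power.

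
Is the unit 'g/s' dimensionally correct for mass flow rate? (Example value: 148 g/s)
Yes

mass flow rate has SI base units: kg / s
g/s reduces to the same SI base units, so it is a valid unit for mass flow rate.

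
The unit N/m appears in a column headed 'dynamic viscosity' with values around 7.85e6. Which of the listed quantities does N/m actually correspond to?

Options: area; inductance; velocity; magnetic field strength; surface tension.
surface tension

dynamic viscosity should have units dimensionally equivalent to kg / (m * s) (e.g. Pa·s).
The given unit 'N/m' reduces to kg / s^2. Of the listed options, that is the dimensionality of surface tension.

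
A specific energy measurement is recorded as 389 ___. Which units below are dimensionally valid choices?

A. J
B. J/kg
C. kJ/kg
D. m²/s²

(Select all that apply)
B, C, D

specific energy has SI base units: m^2 / s^2

Checking each option against m^2 / s^2:
  A. J: ✗ does not match
  B. J/kg: ✓ matches
  C. kJ/kg: ✓ matches
  D. m²/s²: ✓ matches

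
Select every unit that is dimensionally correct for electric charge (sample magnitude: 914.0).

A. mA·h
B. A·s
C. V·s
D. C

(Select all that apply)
A, B, D

electric charge has SI base units: A * s

Checking each option against A * s:
  A. mA·h: ✓ matches
  B. A·s: ✓ matches
  C. V·s: ✗ does not match
  D. C: ✓ matches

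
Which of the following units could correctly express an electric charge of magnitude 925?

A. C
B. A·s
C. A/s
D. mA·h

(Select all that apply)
A, B, D

electric charge has SI base units: A * s

Checking each option against A * s:
  A. C: ✓ matches
  B. A·s: ✓ matches
  C. A/s: ✗ does not match
  D. mA·h: ✓ matches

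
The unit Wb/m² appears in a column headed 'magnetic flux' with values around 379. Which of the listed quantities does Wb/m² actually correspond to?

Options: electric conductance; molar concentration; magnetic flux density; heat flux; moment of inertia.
magnetic flux density

magnetic flux should have units dimensionally equivalent to kg * m^2 / (A * s^2) (e.g. Wb).
The given unit 'Wb/m²' reduces to kg / (A * s^2). Of the listed options, that is the dimensionality of magnetic flux density.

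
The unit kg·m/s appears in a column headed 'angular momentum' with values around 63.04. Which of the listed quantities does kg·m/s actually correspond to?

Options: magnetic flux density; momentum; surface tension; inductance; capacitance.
momentum

angular momentum should have units dimensionally equivalent to kg * m^2 / s (e.g. kg·m²/s).
The given unit 'kg·m/s' reduces to kg * m / s. Of the listed options, that is the dimensionality of momentum.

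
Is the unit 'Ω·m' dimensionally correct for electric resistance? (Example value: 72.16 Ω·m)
No

electric resistance has SI base units: kg * m^2 / (A^2 * s^3)
Ω·m does NOT reduce to kg * m^2 / (A^2 * s^3); a valid unit for electric resistance would be e.g. Ω.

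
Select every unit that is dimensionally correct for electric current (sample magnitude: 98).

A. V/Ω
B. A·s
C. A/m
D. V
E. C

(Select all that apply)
A

electric current has SI base units: A

Checking each option against A:
  A. V/Ω: ✓ matches
  B. A·s: ✗ does not match
  C. A/m: ✗ does not match
  D. V: ✗ does not match
  E. C: ✗ does not match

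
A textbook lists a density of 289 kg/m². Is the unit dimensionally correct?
No

density has SI base units: kg / m^3
kg/m² does NOT reduce to kg / m^3; a valid unit for density would be e.g. kg/m³.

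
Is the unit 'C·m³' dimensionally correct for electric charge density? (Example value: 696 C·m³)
No

electric charge density has SI base units: A * s / m^3
C·m³ does NOT reduce to A * s / m^3; a valid unit for electric charge density would be e.g. C/m³.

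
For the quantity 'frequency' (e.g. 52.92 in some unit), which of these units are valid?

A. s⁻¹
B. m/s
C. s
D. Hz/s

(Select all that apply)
A

frequency has SI base units: 1 / s

Checking each option against 1 / s:
  A. s⁻¹: ✓ matches
  B. m/s: ✗ does not match
  C. s: ✗ does not match
  D. Hz/s: ✗ does not match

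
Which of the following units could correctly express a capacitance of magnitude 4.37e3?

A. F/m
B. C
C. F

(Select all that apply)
C

capacitance has SI base units: A^2 * s^4 / (kg * m^2)

Checking each option against A^2 * s^4 / (kg * m^2):
  A. F/m: ✗ does not match
  B. C: ✗ does not match
  C. F: ✓ matches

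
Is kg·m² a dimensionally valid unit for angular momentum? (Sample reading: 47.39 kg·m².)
No

angular momentum has SI base units: kg * m^2 / s
kg·m² does NOT reduce to kg * m^2 / s; a valid unit for angular momentum would be e.g. kg·m²/s.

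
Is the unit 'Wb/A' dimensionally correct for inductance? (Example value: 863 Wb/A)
Yes

inductance has SI base units: kg * m^2 / (A^2 * s^2)
Wb/A reduces to the same SI base units, so it is a valid unit for inductance.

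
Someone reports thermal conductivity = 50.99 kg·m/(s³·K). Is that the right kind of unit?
Yes

thermal conductivity has SI base units: kg * m / (s^3 * K)
kg·m/(s³·K) reduces to the same SI base units, so it is a valid unit for thermal conductivity.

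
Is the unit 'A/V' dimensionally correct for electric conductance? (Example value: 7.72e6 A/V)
Yes

electric conductance has SI base units: A^2 * s^3 / (kg * m^2)
A/V reduces to the same SI base units, so it is a valid unit for electric conductance.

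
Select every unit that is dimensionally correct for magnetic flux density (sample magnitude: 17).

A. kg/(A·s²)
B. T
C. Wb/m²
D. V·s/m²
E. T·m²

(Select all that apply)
A, B, C, D

magnetic flux density has SI base units: kg / (A * s^2)

Checking each option against kg / (A * s^2):
  A. kg/(A·s²): ✓ matches
  B. T: ✓ matches
  C. Wb/m²: ✓ matches
  D. V·s/m²: ✓ matches
  E. T·m²: ✗ does not match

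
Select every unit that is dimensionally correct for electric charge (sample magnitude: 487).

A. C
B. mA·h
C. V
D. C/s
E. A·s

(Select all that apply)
A, B, E

electric charge has SI base units: A * s

Checking each option against A * s:
  A. C: ✓ matches
  B. mA·h: ✓ matches
  C. V: ✗ does not match
  D. C/s: ✗ does not match
  E. A·s: ✓ matches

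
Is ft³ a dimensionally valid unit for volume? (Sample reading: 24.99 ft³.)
Yes

volume has SI base units: m^3
ft³ reduces to the same SI base units, so it is a valid unit for volume.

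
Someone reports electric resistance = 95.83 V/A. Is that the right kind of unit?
Yes

electric resistance has SI base units: kg * m^2 / (A^2 * s^3)
V/A reduces to the same SI base units, so it is a valid unit for electric resistance.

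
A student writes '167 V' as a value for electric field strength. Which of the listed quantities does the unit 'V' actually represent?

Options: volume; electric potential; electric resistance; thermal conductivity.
electric potential

electric field strength should have units dimensionally equivalent to kg * m / (A * s^3) (e.g. V/m).
The given unit 'V' reduces to kg * m^2 / (A * s^3). Of the listed options, that is the dimensionality of electric potential.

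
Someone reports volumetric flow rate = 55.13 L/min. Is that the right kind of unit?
Yes

volumetric flow rate has SI base units: m^3 / s
L/min reduces to the same SI base units, so it is a valid unit for volumetric flow rate.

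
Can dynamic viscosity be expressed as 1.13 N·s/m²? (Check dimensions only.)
Yes

dynamic viscosity has SI base units: kg / (m * s)
N·s/m² reduces to the same SI base units, so it is a valid unit for dynamic viscosity.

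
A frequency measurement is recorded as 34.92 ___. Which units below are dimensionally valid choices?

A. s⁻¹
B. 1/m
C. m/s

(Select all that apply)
A

frequency has SI base units: 1 / s

Checking each option against 1 / s:
  A. s⁻¹: ✓ matches
  B. 1/m: ✗ does not match
  C. m/s: ✗ does not match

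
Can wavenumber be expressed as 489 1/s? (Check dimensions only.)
No

wavenumber has SI base units: 1 / m
1/s does NOT reduce to 1 / m; a valid unit for wavenumber would be e.g. 1/m.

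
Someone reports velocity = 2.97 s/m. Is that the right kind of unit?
No

velocity has SI base units: m / s
s/m does NOT reduce to m / s; a valid unit for velocity would be e.g. m/s.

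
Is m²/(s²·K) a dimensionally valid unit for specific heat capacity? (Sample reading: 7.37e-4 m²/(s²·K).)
Yes

specific heat capacity has SI base units: m^2 / (s^2 * K)
m²/(s²·K) reduces to the same SI base units, so it is a valid unit for specific heat capacity.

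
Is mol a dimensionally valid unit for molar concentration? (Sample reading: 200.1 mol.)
No

molar concentration has SI base units: mol / m^3
mol does NOT reduce to mol / m^3; a valid unit for molar concentration would be e.g. mol/m³.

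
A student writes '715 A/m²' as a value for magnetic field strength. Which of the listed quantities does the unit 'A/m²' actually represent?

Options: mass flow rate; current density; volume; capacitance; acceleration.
current density

magnetic field strength should have units dimensionally equivalent to A / m (e.g. A/m).
The given unit 'A/m²' reduces to A / m^2. Of the listed options, that is the dimensionality of current density.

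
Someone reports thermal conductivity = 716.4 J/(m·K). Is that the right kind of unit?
No

thermal conductivity has SI base units: kg * m / (s^3 * K)
J/(m·K) does NOT reduce to kg * m / (s^3 * K); a valid unit for thermal conductivity would be e.g. W/(m·K).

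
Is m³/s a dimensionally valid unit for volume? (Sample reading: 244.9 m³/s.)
No

volume has SI base units: m^3
m³/s does NOT reduce to m^3; a valid unit for volume would be e.g. m³.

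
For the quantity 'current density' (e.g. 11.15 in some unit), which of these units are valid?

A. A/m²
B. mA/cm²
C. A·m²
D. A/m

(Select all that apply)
A, B

current density has SI base units: A / m^2

Checking each option against A / m^2:
  A. A/m²: ✓ matches
  B. mA/cm²: ✓ matches
  C. A·m²: ✗ does not match
  D. A/m: ✗ does not match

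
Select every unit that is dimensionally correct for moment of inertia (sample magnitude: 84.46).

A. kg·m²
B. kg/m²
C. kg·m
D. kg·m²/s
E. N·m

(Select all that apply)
A

moment of inertia has SI base units: kg * m^2

Checking each option against kg * m^2:
  A. kg·m²: ✓ matches
  B. kg/m²: ✗ does not match
  C. kg·m: ✗ does not match
  D. kg·m²/s: ✗ does not match
  E. N·m: ✗ does not match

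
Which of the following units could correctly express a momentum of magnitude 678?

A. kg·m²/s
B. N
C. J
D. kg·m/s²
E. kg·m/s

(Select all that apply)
E

momentum has SI base units: kg * m / s

Checking each option against kg * m / s:
  A. kg·m²/s: ✗ does not match
  B. N: ✗ does not match
  C. J: ✗ does not match
  D. kg·m/s²: ✗ does not match
  E. kg·m/s: ✓ matches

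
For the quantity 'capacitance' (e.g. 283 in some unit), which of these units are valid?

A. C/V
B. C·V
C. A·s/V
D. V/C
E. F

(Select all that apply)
A, C, E

capacitance has SI base units: A^2 * s^4 / (kg * m^2)

Checking each option against A^2 * s^4 / (kg * m^2):
  A. C/V: ✓ matches
  B. C·V: ✗ does not match
  C. A·s/V: ✓ matches
  D. V/C: ✗ does not match
  E. F: ✓ matches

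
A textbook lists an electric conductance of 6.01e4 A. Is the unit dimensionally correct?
No

electric conductance has SI base units: A^2 * s^3 / (kg * m^2)
A does NOT reduce to A^2 * s^3 / (kg * m^2); a valid unit for electric conductance would be e.g. S.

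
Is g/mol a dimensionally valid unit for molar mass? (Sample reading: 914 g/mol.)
Yes

molar mass has SI base units: kg / mol
g/mol reduces to the same SI base units, so it is a valid unit for molar mass.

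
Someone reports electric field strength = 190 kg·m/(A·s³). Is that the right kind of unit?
Yes

electric field strength has SI base units: kg * m / (A * s^3)
kg·m/(A·s³) reduces to the same SI base units, so it is a valid unit for electric field strength.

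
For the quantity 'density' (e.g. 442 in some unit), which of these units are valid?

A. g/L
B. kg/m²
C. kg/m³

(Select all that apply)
A, C

density has SI base units: kg / m^3

Checking each option against kg / m^3:
  A. g/L: ✓ matches
  B. kg/m²: ✗ does not match
  C. kg/m³: ✓ matches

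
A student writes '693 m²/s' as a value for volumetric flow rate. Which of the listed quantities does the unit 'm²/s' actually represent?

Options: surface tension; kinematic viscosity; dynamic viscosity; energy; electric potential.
kinematic viscosity

volumetric flow rate should have units dimensionally equivalent to m^3 / s (e.g. m³/s).
The given unit 'm²/s' reduces to m^2 / s. Of the listed options, that is the dimensionality of kinematic viscosity.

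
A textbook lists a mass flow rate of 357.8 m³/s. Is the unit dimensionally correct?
No

mass flow rate has SI base units: kg / s
m³/s does NOT reduce to kg / s; a valid unit for mass flow rate would be e.g. kg/s.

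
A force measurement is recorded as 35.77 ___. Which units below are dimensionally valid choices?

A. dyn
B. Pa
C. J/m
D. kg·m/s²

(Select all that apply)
A, C, D

force has SI base units: kg * m / s^2

Checking each option against kg * m / s^2:
  A. dyn: ✓ matches
  B. Pa: ✗ does not match
  C. J/m: ✓ matches
  D. kg·m/s²: ✓ matches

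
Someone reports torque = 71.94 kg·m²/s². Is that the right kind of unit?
Yes

torque has SI base units: kg * m^2 / s^2
kg·m²/s² reduces to the same SI base units, so it is a valid unit for torque.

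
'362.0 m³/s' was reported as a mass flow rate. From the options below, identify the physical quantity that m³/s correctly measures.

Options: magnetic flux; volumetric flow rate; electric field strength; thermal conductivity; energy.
volumetric flow rate

mass flow rate should have units dimensionally equivalent to kg / s (e.g. kg/s).
The given unit 'm³/s' reduces to m^3 / s. Of the listed options, that is the dimensionality of volumetric flow rate.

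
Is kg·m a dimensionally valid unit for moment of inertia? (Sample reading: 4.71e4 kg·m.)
No

moment of inertia has SI base units: kg * m^2
kg·m does NOT reduce to kg * m^2; a valid unit for moment of inertia would be e.g. kg·m².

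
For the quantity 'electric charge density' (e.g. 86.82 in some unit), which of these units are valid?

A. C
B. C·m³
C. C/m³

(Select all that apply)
C

electric charge density has SI base units: A * s / m^3

Checking each option against A * s / m^3:
  A. C: ✗ does not match
  B. C·m³: ✗ does not match
  C. C/m³: ✓ matches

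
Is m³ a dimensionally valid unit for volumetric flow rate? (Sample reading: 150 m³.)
No

volumetric flow rate has SI base units: m^3 / s
m³ does NOT reduce to m^3 / s; a valid unit for volumetric flow rate would be e.g. m³/s.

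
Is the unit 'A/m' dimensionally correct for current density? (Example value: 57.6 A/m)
No

current density has SI base units: A / m^2
A/m does NOT reduce to A / m^2; a valid unit for current density would be e.g. A/m².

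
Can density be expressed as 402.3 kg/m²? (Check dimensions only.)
No

density has SI base units: kg / m^3
kg/m² does NOT reduce to kg / m^3; a valid unit for density would be e.g. kg/m³.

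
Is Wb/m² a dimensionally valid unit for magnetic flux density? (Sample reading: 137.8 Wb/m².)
Yes

magnetic flux density has SI base units: kg / (A * s^2)
Wb/m² reduces to the same SI base units, so it is a valid unit for magnetic flux density.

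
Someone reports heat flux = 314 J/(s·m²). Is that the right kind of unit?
Yes

heat flux has SI base units: kg / s^3
J/(s·m²) reduces to the same SI base units, so it is a valid unit for heat flux.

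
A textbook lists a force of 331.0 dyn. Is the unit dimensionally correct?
Yes

force has SI base units: kg * m / s^2
dyn reduces to the same SI base units, so it is a valid unit for force.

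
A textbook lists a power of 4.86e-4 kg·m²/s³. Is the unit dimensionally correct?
Yes

power has SI base units: kg * m^2 / s^3
kg·m²/s³ reduces to the same SI base units, so it is a valid unit for power.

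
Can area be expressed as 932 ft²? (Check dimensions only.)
Yes

area has SI base units: m^2
ft² reduces to the same SI base units, so it is a valid unit for area.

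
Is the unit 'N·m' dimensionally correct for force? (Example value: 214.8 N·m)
No

force has SI base units: kg * m / s^2
N·m does NOT reduce to kg * m / s^2; a valid unit for force would be e.g. N.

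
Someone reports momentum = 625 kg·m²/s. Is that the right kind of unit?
No

momentum has SI base units: kg * m / s
kg·m²/s does NOT reduce to kg * m / s; a valid unit for momentum would be e.g. kg·m/s.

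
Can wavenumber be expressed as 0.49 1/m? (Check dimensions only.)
Yes

wavenumber has SI base units: 1 / m
1/m reduces to the same SI base units, so it is a valid unit for wavenumber.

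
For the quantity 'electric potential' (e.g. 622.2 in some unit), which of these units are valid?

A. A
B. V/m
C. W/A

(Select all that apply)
C

electric potential has SI base units: kg * m^2 / (A * s^3)

Checking each option against kg * m^2 / (A * s^3):
  A. A: ✗ does not match
  B. V/m: ✗ does not match
  C. W/A: ✓ matches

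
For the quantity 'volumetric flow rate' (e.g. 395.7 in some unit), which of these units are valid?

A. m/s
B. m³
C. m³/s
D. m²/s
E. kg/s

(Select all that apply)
C

volumetric flow rate has SI base units: m^3 / s

Checking each option against m^3 / s:
  A. m/s: ✗ does not match
  B. m³: ✗ does not match
  C. m³/s: ✓ matches
  D. m²/s: ✗ does not match
  E. kg/s: ✗ does not match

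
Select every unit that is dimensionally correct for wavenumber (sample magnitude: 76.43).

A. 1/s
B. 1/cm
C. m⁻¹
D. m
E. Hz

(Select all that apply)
B, C

wavenumber has SI base units: 1 / m

Checking each option against 1 / m:
  A. 1/s: ✗ does not match
  B. 1/cm: ✓ matches
  C. m⁻¹: ✓ matches
  D. m: ✗ does not match
  E. Hz: ✗ does not match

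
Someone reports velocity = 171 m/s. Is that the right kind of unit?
Yes

velocity has SI base units: m / s
m/s reduces to the same SI base units, so it is a valid unit for velocity.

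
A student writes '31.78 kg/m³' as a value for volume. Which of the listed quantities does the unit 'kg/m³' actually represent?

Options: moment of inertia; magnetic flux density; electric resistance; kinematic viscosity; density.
density

volume should have units dimensionally equivalent to m^3 (e.g. m³).
The given unit 'kg/m³' reduces to kg / m^3. Of the listed options, that is the dimensionality of density.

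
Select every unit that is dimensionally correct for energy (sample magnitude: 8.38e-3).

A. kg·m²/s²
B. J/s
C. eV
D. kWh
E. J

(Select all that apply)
A, C, D, E

energy has SI base units: kg * m^2 / s^2

Checking each option against kg * m^2 / s^2:
  A. kg·m²/s²: ✓ matches
  B. J/s: ✗ does not match
  C. eV: ✓ matches
  D. kWh: ✓ matches
  E. J: ✓ matches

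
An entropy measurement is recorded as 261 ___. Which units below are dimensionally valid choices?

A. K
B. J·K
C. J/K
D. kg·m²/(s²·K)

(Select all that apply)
C, D

entropy has SI base units: kg * m^2 / (s^2 * K)

Checking each option against kg * m^2 / (s^2 * K):
  A. K: ✗ does not match
  B. J·K: ✗ does not match
  C. J/K: ✓ matches
  D. kg·m²/(s²·K): ✓ matches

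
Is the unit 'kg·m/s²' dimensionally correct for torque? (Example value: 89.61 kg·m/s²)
No

torque has SI base units: kg * m^2 / s^2
kg·m/s² does NOT reduce to kg * m^2 / s^2; a valid unit for torque would be e.g. N·m.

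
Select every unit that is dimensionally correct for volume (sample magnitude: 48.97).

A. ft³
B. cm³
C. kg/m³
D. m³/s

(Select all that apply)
A, B

volume has SI base units: m^3

Checking each option against m^3:
  A. ft³: ✓ matches
  B. cm³: ✓ matches
  C. kg/m³: ✗ does not match
  D. m³/s: ✗ does not match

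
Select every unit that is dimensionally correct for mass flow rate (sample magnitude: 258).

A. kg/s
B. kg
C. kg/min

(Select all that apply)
A, C

mass flow rate has SI base units: kg / s

Checking each option against kg / s:
  A. kg/s: ✓ matches
  B. kg: ✗ does not match
  C. kg/min: ✓ matches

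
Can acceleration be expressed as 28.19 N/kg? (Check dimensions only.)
Yes

acceleration has SI base units: m / s^2
N/kg reduces to the same SI base units, so it is a valid unit for acceleration.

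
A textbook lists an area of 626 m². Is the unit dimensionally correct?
Yes

area has SI base units: m^2
m² reduces to the same SI base units, so it is a valid unit for area.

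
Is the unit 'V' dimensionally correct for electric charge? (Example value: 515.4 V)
No

electric charge has SI base units: A * s
V does NOT reduce to A * s; a valid unit for electric charge would be e.g. C.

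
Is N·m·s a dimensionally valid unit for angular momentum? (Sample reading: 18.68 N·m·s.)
Yes

angular momentum has SI base units: kg * m^2 / s
N·m·s reduces to the same SI base units, so it is a valid unit for angular momentum.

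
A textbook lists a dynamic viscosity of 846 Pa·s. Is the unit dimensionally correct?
Yes

dynamic viscosity has SI base units: kg / (m * s)
Pa·s reduces to the same SI base units, so it is a valid unit for dynamic viscosity.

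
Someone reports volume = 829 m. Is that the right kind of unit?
No

volume has SI base units: m^3
m does NOT reduce to m^3; a valid unit for volume would be e.g. m³.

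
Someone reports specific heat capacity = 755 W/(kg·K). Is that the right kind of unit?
No

specific heat capacity has SI base units: m^2 / (s^2 * K)
W/(kg·K) does NOT reduce to m^2 / (s^2 * K); a valid unit for specific heat capacity would be e.g. J/(kg·K).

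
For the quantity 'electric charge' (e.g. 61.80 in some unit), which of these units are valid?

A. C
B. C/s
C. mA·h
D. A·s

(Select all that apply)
A, C, D

electric charge has SI base units: A * s

Checking each option against A * s:
  A. C: ✓ matches
  B. C/s: ✗ does not match
  C. mA·h: ✓ matches
  D. A·s: ✓ matches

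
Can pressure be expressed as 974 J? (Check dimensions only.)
No

pressure has SI base units: kg / (m * s^2)
J does NOT reduce to kg / (m * s^2); a valid unit for pressure would be e.g. Pa.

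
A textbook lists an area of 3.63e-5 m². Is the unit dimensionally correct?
Yes

area has SI base units: m^2
m² reduces to the same SI base units, so it is a valid unit for area.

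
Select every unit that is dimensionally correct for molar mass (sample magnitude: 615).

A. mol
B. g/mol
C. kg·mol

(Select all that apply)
B

molar mass has SI base units: kg / mol

Checking each option against kg / mol:
  A. mol: ✗ does not match
  B. g/mol: ✓ matches
  C. kg·mol: ✗ does not match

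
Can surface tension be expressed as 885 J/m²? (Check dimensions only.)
Yes

surface tension has SI base units: kg / s^2
J/m² reduces to the same SI base units, so it is a valid unit for surface tension.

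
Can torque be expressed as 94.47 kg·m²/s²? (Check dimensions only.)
Yes

torque has SI base units: kg * m^2 / s^2
kg·m²/s² reduces to the same SI base units, so it is a valid unit for torque.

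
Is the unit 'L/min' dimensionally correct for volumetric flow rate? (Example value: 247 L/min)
Yes

volumetric flow rate has SI base units: m^3 / s
L/min reduces to the same SI base units, so it is a valid unit for volumetric flow rate.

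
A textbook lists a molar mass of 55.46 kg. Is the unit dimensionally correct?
No

molar mass has SI base units: kg / mol
kg does NOT reduce to kg / mol; a valid unit for molar mass would be e.g. kg/mol.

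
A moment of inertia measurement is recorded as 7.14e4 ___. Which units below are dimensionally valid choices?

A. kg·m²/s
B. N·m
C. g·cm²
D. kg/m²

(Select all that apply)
C

moment of inertia has SI base units: kg * m^2

Checking each option against kg * m^2:
  A. kg·m²/s: ✗ does not match
  B. N·m: ✗ does not match
  C. g·cm²: ✓ matches
  D. kg/m²: ✗ does not match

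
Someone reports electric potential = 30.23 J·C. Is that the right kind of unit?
No

electric potential has SI base units: kg * m^2 / (A * s^3)
J·C does NOT reduce to kg * m^2 / (A * s^3); a valid unit for electric potential would be e.g. V.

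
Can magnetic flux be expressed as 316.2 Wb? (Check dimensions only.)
Yes

magnetic flux has SI base units: kg * m^2 / (A * s^2)
Wb reduces to the same SI base units, so it is a valid unit for magnetic flux.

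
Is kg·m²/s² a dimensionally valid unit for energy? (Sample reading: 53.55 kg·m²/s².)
Yes

energy has SI base units: kg * m^2 / s^2
kg·m²/s² reduces to the same SI base units, so it is a valid unit for energy.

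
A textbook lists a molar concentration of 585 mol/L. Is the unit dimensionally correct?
Yes

molar concentration has SI base units: mol / m^3
mol/L reduces to the same SI base units, so it is a valid unit for molar concentration.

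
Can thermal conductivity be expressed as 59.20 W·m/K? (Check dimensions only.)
No

thermal conductivity has SI base units: kg * m / (s^3 * K)
W·m/K does NOT reduce to kg * m / (s^3 * K); a valid unit for thermal conductivity would be e.g. W/(m·K).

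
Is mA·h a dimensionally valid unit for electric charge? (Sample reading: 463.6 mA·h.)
Yes

electric charge has SI base units: A * s
mA·h reduces to the same SI base units, so it is a valid unit for electric charge.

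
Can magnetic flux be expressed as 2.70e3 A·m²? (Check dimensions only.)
No

magnetic flux has SI base units: kg * m^2 / (A * s^2)
A·m² does NOT reduce to kg * m^2 / (A * s^2); a valid unit for magnetic flux would be e.g. Wb.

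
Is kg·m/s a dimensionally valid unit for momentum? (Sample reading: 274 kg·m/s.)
Yes

momentum has SI base units: kg * m / s
kg·m/s reduces to the same SI base units, so it is a valid unit for momentum.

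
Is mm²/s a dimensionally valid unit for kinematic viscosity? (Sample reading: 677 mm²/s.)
Yes

kinematic viscosity has SI base units: m^2 / s
mm²/s reduces to the same SI base units, so it is a valid unit for kinematic viscosity.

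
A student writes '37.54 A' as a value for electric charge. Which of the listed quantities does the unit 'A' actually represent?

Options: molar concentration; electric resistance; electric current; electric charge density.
electric current

electric charge should have units dimensionally equivalent to A * s (e.g. C).
The given unit 'A' reduces to A. Of the listed options, that is the dimensionality of electric current.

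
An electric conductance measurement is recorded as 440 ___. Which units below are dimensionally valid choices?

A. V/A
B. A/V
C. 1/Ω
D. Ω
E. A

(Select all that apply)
B, C

electric conductance has SI base units: A^2 * s^3 / (kg * m^2)

Checking each option against A^2 * s^3 / (kg * m^2):
  A. V/A: ✗ does not match
  B. A/V: ✓ matches
  C. 1/Ω: ✓ matches
  D. Ω: ✗ does not match
  E. A: ✗ does not match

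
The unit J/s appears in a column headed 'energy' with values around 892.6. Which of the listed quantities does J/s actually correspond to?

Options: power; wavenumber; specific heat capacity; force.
power

energy should have units dimensionally equivalent to kg * m^2 / s^2 (e.g. J).
The given unit 'J/s' reduces to kg * m^2 / s^3. Of the listed options, that is the dimensionality of power.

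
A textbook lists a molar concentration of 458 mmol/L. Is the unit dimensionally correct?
Yes

molar concentration has SI base units: mol / m^3
mmol/L reduces to the same SI base units, so it is a valid unit for molar concentration.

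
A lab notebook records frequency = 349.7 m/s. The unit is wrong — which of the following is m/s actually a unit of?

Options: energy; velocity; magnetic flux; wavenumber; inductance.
velocity

frequency should have units dimensionally equivalent to 1 / s (e.g. Hz).
The given unit 'm/s' reduces to m / s. Of the listed options, that is the dimensionality of velocity.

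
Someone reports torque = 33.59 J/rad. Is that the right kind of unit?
Yes

torque has SI base units: kg * m^2 / s^2
J/rad reduces to the same SI base units, so it is a valid unit for torque.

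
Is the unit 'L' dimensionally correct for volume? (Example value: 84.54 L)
Yes

volume has SI base units: m^3
L reduces to the same SI base units, so it is a valid unit for volume.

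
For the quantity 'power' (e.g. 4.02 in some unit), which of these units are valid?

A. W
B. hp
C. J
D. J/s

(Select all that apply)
A, B, D

power has SI base units: kg * m^2 / s^3

Checking each option against kg * m^2 / s^3:
  A. W: ✓ matches
  B. hp: ✓ matches
  C. J: ✗ does not match
  D. J/s: ✓ matches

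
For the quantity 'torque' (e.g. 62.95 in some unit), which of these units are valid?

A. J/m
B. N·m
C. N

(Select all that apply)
B

torque has SI base units: kg * m^2 / s^2

Checking each option against kg * m^2 / s^2:
  A. J/m: ✗ does not match
  B. N·m: ✓ matches
  C. N: ✗ does not match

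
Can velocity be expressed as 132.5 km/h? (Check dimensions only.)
Yes

velocity has SI base units: m / s
km/h reduces to the same SI base units, so it is a valid unit for velocity.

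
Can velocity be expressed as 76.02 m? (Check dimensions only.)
No

velocity has SI base units: m / s
m does NOT reduce to m / s; a valid unit for velocity would be e.g. m/s.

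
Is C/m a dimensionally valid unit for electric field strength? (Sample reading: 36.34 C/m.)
No

electric field strength has SI base units: kg * m / (A * s^3)
C/m does NOT reduce to kg * m / (A * s^3); a valid unit for electric field strength would be e.g. V/m.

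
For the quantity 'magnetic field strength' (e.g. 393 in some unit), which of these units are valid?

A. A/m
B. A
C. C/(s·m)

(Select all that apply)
A, C

magnetic field strength has SI base units: A / m

Checking each option against A / m:
  A. A/m: ✓ matches
  B. A: ✗ does not match
  C. C/(s·m): ✓ matches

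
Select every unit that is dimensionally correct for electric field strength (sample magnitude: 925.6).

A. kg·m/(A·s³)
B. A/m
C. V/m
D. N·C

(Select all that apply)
A, C

electric field strength has SI base units: kg * m / (A * s^3)

Checking each option against kg * m / (A * s^3):
  A. kg·m/(A·s³): ✓ matches
  B. A/m: ✗ does not match
  C. V/m: ✓ matches
  D. N·C: ✗ does not match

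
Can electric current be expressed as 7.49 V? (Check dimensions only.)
No

electric current has SI base units: A
V does NOT reduce to A; a valid unit for electric current would be e.g. A.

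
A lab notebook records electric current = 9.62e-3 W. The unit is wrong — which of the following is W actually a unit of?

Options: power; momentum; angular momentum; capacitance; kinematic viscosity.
power

electric current should have units dimensionally equivalent to A (e.g. A).
The given unit 'W' reduces to kg * m^2 / s^3. Of the listed options, that is the dimensionality of power.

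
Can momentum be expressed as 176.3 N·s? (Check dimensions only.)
Yes

momentum has SI base units: kg * m / s
N·s reduces to the same SI base units, so it is a valid unit for momentum.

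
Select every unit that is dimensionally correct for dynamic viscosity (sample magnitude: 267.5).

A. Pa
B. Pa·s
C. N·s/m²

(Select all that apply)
B, C

dynamic viscosity has SI base units: kg / (m * s)

Checking each option against kg / (m * s):
  A. Pa: ✗ does not match
  B. Pa·s: ✓ matches
  C. N·s/m²: ✓ matches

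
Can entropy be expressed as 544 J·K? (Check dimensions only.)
No

entropy has SI base units: kg * m^2 / (s^2 * K)
J·K does NOT reduce to kg * m^2 / (s^2 * K); a valid unit for entropy would be e.g. J/K.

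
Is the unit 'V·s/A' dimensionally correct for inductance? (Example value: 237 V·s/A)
Yes

inductance has SI base units: kg * m^2 / (A^2 * s^2)
V·s/A reduces to the same SI base units, so it is a valid unit for inductance.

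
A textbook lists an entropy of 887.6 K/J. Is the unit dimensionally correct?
No

entropy has SI base units: kg * m^2 / (s^2 * K)
K/J does NOT reduce to kg * m^2 / (s^2 * K); a valid unit for entropy would be e.g. J/K.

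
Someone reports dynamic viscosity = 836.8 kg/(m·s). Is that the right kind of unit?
Yes

dynamic viscosity has SI base units: kg / (m * s)
kg/(m·s) reduces to the same SI base units, so it is a valid unit for dynamic viscosity.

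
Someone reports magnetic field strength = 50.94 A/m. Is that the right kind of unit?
Yes

magnetic field strength has SI base units: A / m
A/m reduces to the same SI base units, so it is a valid unit for magnetic field strength.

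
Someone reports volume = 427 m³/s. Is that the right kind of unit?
No

volume has SI base units: m^3
m³/s does NOT reduce to m^3; a valid unit for volume would be e.g. m³.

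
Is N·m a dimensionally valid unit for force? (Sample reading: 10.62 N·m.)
No

force has SI base units: kg * m / s^2
N·m does NOT reduce to kg * m / s^2; a valid unit for force would be e.g. N.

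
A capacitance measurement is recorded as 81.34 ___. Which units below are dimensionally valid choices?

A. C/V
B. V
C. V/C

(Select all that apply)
A

capacitance has SI base units: A^2 * s^4 / (kg * m^2)

Checking each option against A^2 * s^4 / (kg * m^2):
  A. C/V: ✓ matches
  B. V: ✗ does not match
  C. V/C: ✗ does not match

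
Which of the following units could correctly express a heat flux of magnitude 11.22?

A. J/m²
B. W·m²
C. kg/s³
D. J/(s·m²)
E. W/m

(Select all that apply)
C, D

heat flux has SI base units: kg / s^3

Checking each option against kg / s^3:
  A. J/m²: ✗ does not match
  B. W·m²: ✗ does not match
  C. kg/s³: ✓ matches
  D. J/(s·m²): ✓ matches
  E. W/m: ✗ does not match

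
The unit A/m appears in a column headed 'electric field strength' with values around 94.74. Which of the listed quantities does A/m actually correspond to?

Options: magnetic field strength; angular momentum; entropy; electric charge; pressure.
magnetic field strength

electric field strength should have units dimensionally equivalent to kg * m / (A * s^3) (e.g. V/m).
The given unit 'A/m' reduces to A / m. Of the listed options, that is the dimensionality of magnetic field strength.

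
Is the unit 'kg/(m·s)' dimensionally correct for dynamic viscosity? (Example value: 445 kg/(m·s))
Yes

dynamic viscosity has SI base units: kg / (m * s)
kg/(m·s) reduces to the same SI base units, so it is a valid unit for dynamic viscosity.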